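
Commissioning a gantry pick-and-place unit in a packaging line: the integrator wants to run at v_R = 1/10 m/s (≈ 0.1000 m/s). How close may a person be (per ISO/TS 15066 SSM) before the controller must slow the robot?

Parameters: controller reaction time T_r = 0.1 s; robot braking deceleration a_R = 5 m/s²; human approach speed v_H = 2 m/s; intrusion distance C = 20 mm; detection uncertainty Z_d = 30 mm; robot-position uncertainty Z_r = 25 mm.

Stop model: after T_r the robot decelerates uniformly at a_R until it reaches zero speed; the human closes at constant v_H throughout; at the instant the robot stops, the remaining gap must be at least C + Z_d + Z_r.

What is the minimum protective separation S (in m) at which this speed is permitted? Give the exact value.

braking lasts T_s = (1/10)/5 = 0.0200 s
robot covers v_R·T_r = 0.1000·0.1000 = 0.0100 m before braking
robot under decel: 0.1000²/(2·5.0000) = 0.0010 m
person approaches 2.0000·(0.1000+0.0200) = 0.2400 m
C+Z_d+Z_r = 0.0200+0.0300+0.0250 = 0.0750 m
S_min ≈ 0.0100+0.0010+0.2400+0.0750  ⇒  S_min = 163/500 m

S_min = 163/500 m = 0.3260 m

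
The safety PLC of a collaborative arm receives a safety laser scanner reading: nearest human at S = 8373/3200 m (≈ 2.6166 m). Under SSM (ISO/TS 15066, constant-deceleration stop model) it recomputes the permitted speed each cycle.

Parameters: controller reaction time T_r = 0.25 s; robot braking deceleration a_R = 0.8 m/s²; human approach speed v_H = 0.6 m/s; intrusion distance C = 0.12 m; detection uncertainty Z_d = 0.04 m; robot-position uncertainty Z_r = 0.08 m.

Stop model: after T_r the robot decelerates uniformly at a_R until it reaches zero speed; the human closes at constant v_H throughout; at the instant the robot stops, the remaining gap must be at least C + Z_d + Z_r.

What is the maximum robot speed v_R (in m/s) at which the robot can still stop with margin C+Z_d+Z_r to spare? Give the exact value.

v_R_max = 5/4 m/s = 1.2500 m/s

at the boundary: (5/8)·v² + (1)·v + (-285/128) = 0
  disc = (1)² − 4·(5/8)·(-285/128) = 1681/256 ; √disc = 41/16
  v_R = (−(1) + 41/16) / (2·(5/8)) = 5/4 m/s
check:
braking lasts T_s = (5/4)/(4/5) = 1.5625 s
robot covers v_R·T_r = 1.2500·0.2500 = 0.3125 m before braking
braking distance = 1.2500²/(2·0.8000) = 0.9766 m
human closes 0.6000·1.8125 = 1.0875 m
C+Z_d+Z_r = 0.1200+0.0400+0.0800 = 0.2400 m
sum ≈ 0.3125+0.9766+1.0875+0.2400 ≈ 2.6166 m = S ✓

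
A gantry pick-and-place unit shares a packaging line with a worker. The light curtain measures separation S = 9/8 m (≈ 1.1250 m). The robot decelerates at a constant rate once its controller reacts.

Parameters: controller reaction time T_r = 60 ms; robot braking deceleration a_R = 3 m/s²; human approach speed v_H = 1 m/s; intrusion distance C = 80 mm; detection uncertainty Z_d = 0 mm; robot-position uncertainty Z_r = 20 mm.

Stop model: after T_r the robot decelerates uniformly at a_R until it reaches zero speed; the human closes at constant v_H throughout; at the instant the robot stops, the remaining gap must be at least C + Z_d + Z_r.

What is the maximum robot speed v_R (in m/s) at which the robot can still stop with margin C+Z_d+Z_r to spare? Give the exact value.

v_R_max = 3/2 m/s = 1.5000 m/s

collect terms ⇒ (1/6)·v_R² + (59/150)·v_R + (-193/200) = 0
  disc = (59/150)² − 4·(1/6)·(-193/200) = 4489/5625 ; √disc = 67/75
  v_R = (−(59/150) + 67/75) / (2·(1/6)) = 3/2 m/s
check:
braking lasts T_s = (3/2)/3 = 0.5000 s
reaction-phase robot travel = 1.5000·0.0600 = 0.0900 m
braking distance = 1.5000²/(2·3.0000) = 0.3750 m
human over T_r+T_s: 1.0000·(0.0600+0.5000) = 0.5600 m
margins: 0.0800+0.0000+0.0200 = 0.1000 m
sum ≈ 0.0900+0.3750+0.5600+0.1000 ≈ 1.1250 m = S ✓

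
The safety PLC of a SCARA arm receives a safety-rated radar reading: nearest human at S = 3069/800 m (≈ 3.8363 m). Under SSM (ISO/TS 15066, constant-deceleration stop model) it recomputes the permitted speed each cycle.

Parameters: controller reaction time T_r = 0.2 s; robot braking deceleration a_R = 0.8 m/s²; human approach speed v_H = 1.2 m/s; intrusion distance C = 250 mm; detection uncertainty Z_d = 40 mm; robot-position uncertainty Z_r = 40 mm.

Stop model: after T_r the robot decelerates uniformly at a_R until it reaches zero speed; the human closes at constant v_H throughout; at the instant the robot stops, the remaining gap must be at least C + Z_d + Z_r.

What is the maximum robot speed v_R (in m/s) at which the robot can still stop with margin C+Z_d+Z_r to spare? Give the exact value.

at the boundary: (5/8)·v² + (17/10)·v + (-2613/800) = 0
  disc = (17/10)² − 4·(5/8)·(-2613/800) = 17689/1600 ; √disc = 133/40
  v_R = (−(17/10) + 133/40) / (2·(5/8)) = 13/10 m/s
check:
braking lasts T_s = (13/10)/(4/5) = 1.6250 s
reaction-phase robot travel = 1.3000·0.2000 = 0.2600 m
robot covers 1.3000·1.6250 − ½·0.8000·1.6250² = 1.0562 m while stopping
person approaches 1.2000·(0.2000+1.6250) = 2.1900 m
residual clearance needed = 0.2500+0.0400+0.0400 = 0.3300 m
sum ≈ 0.2600+1.0562+2.1900+0.3300 ≈ 3.8363 m = S ✓

v_R_max = 13/10 m/s = 1.3000 m/s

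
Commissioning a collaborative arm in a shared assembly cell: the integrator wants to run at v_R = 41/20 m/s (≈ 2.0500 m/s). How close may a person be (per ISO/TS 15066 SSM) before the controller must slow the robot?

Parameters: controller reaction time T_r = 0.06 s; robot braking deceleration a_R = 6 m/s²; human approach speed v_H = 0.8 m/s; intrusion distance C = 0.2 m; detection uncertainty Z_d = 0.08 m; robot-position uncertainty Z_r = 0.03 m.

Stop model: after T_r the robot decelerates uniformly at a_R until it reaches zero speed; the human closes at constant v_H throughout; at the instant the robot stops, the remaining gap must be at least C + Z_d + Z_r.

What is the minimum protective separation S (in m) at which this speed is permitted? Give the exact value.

S_min = 26509/24000 m = 1.1045 m

braking lasts T_s = (41/20)/6 = 0.3417 s
robot covers v_R·T_r = 2.0500·0.0600 = 0.1230 m before braking
braking distance = 2.0500²/(2·6.0000) = 0.3502 m
person approaches 0.8000·(0.0600+0.3417) = 0.3213 m
margins: 0.2000+0.0800+0.0300 = 0.3100 m
S_min ≈ 0.1230+0.3502+0.3213+0.3100  ⇒  S_min = 26509/24000 m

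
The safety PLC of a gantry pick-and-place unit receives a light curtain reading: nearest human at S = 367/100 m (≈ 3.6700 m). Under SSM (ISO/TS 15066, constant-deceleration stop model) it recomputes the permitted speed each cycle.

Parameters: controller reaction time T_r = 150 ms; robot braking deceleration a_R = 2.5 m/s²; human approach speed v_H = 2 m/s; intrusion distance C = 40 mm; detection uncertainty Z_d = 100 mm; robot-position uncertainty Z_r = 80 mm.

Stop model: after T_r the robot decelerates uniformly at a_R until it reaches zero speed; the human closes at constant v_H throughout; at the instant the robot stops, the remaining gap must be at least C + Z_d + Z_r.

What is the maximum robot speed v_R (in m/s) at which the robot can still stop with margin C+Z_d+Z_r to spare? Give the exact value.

at the boundary: (1/5)·v² + (19/20)·v + (-63/20) = 0
  disc = (19/20)² − 4·(1/5)·(-63/20) = 1369/400 ; √disc = 37/20
  v_R = (−(19/20) + 37/20) / (2·(1/5)) = 9/4 m/s
check:
braking lasts T_s = (9/4)/(5/2) = 0.9000 s
robot in T_r: 2.2500·0.1500 = 0.3375 m
robot covers 2.2500·0.9000 − ½·2.5000·0.9000² = 1.0125 m while stopping
human closes 2.0000·1.0500 = 2.1000 m
margins: 0.0400+0.1000+0.0800 = 0.2200 m
sum ≈ 0.3375+1.0125+2.1000+0.2200 ≈ 3.6700 m = S ✓

v_R_max = 9/4 m/s = 2.2500 m/s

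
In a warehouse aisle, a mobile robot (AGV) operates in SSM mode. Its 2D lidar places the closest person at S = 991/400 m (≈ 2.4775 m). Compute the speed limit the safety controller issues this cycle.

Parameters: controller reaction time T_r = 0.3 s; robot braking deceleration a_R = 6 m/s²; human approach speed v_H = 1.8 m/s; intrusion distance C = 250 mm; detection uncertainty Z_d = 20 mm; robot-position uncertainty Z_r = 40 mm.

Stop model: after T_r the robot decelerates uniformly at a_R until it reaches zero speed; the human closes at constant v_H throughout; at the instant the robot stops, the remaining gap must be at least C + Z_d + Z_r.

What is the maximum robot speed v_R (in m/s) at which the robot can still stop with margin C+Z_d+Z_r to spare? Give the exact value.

collect terms ⇒ (1/12)·v_R² + (3/5)·v_R + (-651/400) = 0
  disc = (3/5)² − 4·(1/12)·(-651/400) = 361/400 ; √disc = 19/20
  v_R = (−(3/5) + 19/20) / (2·(1/12)) = 21/10 m/s
check:
stop time T_s = (21/10)/6 = 0.3500 s
reaction-phase robot travel = 2.1000·0.3000 = 0.6300 m
robot under decel: 2.1000²/(2·6.0000) = 0.3675 m
human closes 1.8000·0.6500 = 1.1700 m
C+Z_d+Z_r = 0.2500+0.0200+0.0400 = 0.3100 m
sum ≈ 0.6300+0.3675+1.1700+0.3100 ≈ 2.4775 m = S ✓

v_R_max = 21/10 m/s = 2.1000 m/s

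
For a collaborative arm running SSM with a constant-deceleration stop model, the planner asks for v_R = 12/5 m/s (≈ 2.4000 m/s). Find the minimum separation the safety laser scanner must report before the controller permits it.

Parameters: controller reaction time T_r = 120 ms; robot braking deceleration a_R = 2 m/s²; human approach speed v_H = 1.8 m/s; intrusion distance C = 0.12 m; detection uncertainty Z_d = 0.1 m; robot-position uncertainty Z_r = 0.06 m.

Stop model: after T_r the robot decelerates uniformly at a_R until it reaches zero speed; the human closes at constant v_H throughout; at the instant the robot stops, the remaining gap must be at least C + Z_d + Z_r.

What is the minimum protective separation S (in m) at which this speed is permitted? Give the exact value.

S_min = 548/125 m = 4.3840 m

braking lasts T_s = (12/5)/2 = 1.2000 s
robot covers v_R·T_r = 2.4000·0.1200 = 0.2880 m before braking
robot under decel: 2.4000²/(2·2.0000) = 1.4400 m
human closes 1.8000·1.3200 = 2.3760 m
C+Z_d+Z_r = 0.1200+0.1000+0.0600 = 0.2800 m
S_min ≈ 0.2880+1.4400+2.3760+0.2800  ⇒  S_min = 548/125 m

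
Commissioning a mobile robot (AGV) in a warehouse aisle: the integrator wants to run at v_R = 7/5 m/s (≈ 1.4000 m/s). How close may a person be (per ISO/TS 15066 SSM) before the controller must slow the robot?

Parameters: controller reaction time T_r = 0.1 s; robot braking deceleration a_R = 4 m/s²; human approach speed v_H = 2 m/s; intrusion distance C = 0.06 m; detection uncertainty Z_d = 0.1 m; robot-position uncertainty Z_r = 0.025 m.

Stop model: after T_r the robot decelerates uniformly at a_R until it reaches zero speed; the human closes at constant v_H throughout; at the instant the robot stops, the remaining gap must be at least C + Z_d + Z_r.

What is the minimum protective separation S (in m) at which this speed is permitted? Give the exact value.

S_min = 147/100 m = 1.4700 m

braking lasts T_s = (7/5)/4 = 0.3500 s
reaction-phase robot travel = 1.4000·0.1000 = 0.1400 m
robot covers 1.4000·0.3500 − ½·4.0000·0.3500² = 0.2450 m while stopping
human closes 2.0000·0.4500 = 0.9000 m
margins: 0.0600+0.1000+0.0250 = 0.1850 m
S_min ≈ 0.1400+0.2450+0.9000+0.1850  ⇒  S_min = 147/100 m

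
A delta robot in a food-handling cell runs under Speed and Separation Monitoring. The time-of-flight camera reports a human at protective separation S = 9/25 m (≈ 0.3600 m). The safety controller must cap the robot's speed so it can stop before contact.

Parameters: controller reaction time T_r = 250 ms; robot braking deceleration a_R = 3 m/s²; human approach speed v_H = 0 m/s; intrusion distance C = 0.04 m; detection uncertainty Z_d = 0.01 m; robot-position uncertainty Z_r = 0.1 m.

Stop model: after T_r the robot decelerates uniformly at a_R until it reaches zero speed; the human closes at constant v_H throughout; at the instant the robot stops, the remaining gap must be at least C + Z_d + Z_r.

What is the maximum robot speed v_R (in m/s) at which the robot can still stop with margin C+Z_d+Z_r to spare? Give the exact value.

quadratic (1/6)·v² + (1/4)·v + (-21/100) = 0
  disc = (1/4)² − 4·(1/6)·(-21/100) = 81/400 ; √disc = 9/20
  v_R = (−(1/4) + 9/20) / (2·(1/6)) = 3/5 m/s
check:
stop time T_s = (3/5)/3 = 0.2000 s
robot in T_r: 0.6000·0.2500 = 0.1500 m
braking distance = 0.6000²/(2·3.0000) = 0.0600 m
human over T_r+T_s: 0.0000·(0.2500+0.2000) = 0.0000 m
margins: 0.0400+0.0100+0.1000 = 0.1500 m
sum ≈ 0.1500+0.0600+0.0000+0.1500 ≈ 0.3600 m = S ✓

v_R_max = 3/5 m/s = 0.6000 m/s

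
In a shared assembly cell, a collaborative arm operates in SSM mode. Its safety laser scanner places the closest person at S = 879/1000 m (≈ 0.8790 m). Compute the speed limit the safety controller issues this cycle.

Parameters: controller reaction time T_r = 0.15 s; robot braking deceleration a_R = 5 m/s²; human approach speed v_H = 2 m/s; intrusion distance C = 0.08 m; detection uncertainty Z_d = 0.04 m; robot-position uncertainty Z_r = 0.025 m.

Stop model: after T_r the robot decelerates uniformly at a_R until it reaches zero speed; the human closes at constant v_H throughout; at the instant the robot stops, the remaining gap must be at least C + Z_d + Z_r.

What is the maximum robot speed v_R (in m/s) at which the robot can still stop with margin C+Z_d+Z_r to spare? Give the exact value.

collect terms ⇒ (1/10)·v_R² + (11/20)·v_R + (-217/500) = 0
  disc = (11/20)² − 4·(1/10)·(-217/500) = 4761/10000 ; √disc = 69/100
  v_R = (−(11/20) + 69/100) / (2·(1/10)) = 7/10 m/s
check:
T_s = v_R/a_R = (7/10)/5 = 0.1400 s
robot covers v_R·T_r = 0.7000·0.1500 = 0.1050 m before braking
robot under decel: 0.7000²/(2·5.0000) = 0.0490 m
person approaches 2.0000·(0.1500+0.1400) = 0.5800 m
C+Z_d+Z_r = 0.0800+0.0400+0.0250 = 0.1450 m
sum ≈ 0.1050+0.0490+0.5800+0.1450 ≈ 0.8790 m = S ✓

v_R_max = 7/10 m/s = 0.7000 m/s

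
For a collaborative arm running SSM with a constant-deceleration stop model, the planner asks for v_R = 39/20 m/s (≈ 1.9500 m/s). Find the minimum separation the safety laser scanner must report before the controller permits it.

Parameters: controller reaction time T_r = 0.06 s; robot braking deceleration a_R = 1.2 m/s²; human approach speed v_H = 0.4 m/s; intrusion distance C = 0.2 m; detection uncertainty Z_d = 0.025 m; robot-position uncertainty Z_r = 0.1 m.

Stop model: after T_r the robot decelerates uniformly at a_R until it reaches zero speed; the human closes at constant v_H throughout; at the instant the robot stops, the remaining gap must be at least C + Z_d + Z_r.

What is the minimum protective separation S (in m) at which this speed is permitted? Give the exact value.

S_min = 21603/8000 m = 2.7004 m

braking lasts T_s = (39/20)/(6/5) = 1.6250 s
reaction-phase robot travel = 1.9500·0.0600 = 0.1170 m
braking distance = 1.9500²/(2·1.2000) = 1.5844 m
person approaches 0.4000·(0.0600+1.6250) = 0.6740 m
residual clearance needed = 0.2000+0.0250+0.1000 = 0.3250 m
S_min ≈ 0.1170+1.5844+0.6740+0.3250  ⇒  S_min = 21603/8000 m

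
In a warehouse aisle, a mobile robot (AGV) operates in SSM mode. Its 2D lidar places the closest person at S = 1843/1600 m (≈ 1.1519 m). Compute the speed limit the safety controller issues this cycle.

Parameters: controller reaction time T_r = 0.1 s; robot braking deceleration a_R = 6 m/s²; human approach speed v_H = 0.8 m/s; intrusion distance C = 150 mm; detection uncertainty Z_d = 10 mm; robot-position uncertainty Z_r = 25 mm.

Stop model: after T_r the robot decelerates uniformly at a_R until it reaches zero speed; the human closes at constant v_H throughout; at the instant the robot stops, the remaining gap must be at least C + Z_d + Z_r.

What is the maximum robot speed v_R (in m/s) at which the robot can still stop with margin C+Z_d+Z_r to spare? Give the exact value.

at the boundary: (1/12)·v² + (7/30)·v + (-1419/1600) = 0
  disc = (7/30)² − 4·(1/12)·(-1419/1600) = 5041/14400 ; √disc = 71/120
  v_R = (−(7/30) + 71/120) / (2·(1/12)) = 43/20 m/s
check:
braking lasts T_s = (43/20)/6 = 0.3583 s
robot covers v_R·T_r = 2.1500·0.1000 = 0.2150 m before braking
robot covers 2.1500·0.3583 − ½·6.0000·0.3583² = 0.3852 m while stopping
human over T_r+T_s: 0.8000·(0.1000+0.3583) = 0.3667 m
C+Z_d+Z_r = 0.1500+0.0100+0.0250 = 0.1850 m
sum ≈ 0.2150+0.3852+0.3667+0.1850 ≈ 1.1519 m = S ✓

v_R_max = 43/20 m/s = 2.1500 m/s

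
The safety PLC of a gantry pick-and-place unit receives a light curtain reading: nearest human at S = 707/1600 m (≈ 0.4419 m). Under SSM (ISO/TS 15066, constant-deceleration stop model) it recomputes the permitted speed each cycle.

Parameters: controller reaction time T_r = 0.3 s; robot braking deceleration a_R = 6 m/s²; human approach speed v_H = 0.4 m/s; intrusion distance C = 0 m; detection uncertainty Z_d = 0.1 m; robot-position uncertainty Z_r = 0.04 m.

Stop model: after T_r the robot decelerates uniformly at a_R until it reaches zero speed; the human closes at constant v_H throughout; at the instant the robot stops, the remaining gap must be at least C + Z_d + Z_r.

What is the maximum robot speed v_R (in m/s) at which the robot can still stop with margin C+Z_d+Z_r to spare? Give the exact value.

v_R_max = 9/20 m/s = 0.4500 m/s

at the boundary: (1/12)·v² + (11/30)·v + (-291/1600) = 0
  disc = (11/30)² − 4·(1/12)·(-291/1600) = 2809/14400 ; √disc = 53/120
  v_R = (−(11/30) + 53/120) / (2·(1/12)) = 9/20 m/s
check:
braking lasts T_s = (9/20)/6 = 0.0750 s
robot in T_r: 0.4500·0.3000 = 0.1350 m
robot under decel: 0.4500²/(2·6.0000) = 0.0169 m
person approaches 0.4000·(0.3000+0.0750) = 0.1500 m
C+Z_d+Z_r = 0.0000+0.1000+0.0400 = 0.1400 m
sum ≈ 0.1350+0.0169+0.1500+0.1400 ≈ 0.4419 m = S ✓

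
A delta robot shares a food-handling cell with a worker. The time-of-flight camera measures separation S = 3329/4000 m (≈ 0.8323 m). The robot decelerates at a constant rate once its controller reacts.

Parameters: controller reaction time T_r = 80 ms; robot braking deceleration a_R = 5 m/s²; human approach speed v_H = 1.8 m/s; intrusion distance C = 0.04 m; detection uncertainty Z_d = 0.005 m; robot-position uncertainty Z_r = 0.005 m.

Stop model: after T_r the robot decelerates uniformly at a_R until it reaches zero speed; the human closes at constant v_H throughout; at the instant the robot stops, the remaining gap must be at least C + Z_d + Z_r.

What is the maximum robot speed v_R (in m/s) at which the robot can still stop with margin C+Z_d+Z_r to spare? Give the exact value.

collect terms ⇒ (1/10)·v_R² + (11/25)·v_R + (-2553/4000) = 0
  disc = (11/25)² − 4·(1/10)·(-2553/4000) = 4489/10000 ; √disc = 67/100
  v_R = (−(11/25) + 67/100) / (2·(1/10)) = 23/20 m/s
check:
braking lasts T_s = (23/20)/5 = 0.2300 s
robot covers v_R·T_r = 1.1500·0.0800 = 0.0920 m before braking
robot covers 1.1500·0.2300 − ½·5.0000·0.2300² = 0.1323 m while stopping
human closes 1.8000·0.3100 = 0.5580 m
residual clearance needed = 0.0400+0.0050+0.0050 = 0.0500 m
sum ≈ 0.0920+0.1323+0.5580+0.0500 ≈ 0.8323 m = S ✓

v_R_max = 23/20 m/s = 1.1500 m/s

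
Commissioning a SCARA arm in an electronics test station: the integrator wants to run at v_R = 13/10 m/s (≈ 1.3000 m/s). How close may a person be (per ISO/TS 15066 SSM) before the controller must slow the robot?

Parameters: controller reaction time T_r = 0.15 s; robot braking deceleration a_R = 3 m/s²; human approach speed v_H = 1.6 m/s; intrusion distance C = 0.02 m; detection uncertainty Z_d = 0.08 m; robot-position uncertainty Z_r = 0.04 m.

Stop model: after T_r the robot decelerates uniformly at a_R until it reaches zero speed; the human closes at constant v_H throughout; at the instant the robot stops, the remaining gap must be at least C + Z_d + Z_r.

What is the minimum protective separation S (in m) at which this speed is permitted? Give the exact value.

S_min = 31/20 m = 1.5500 m

braking lasts T_s = (13/10)/3 = 0.4333 s
robot covers v_R·T_r = 1.3000·0.1500 = 0.1950 m before braking
robot covers 1.3000·0.4333 − ½·3.0000·0.4333² = 0.2817 m while stopping
person approaches 1.6000·(0.1500+0.4333) = 0.9333 m
C+Z_d+Z_r = 0.0200+0.0800+0.0400 = 0.1400 m
S_min ≈ 0.1950+0.2817+0.9333+0.1400  ⇒  S_min = 31/20 m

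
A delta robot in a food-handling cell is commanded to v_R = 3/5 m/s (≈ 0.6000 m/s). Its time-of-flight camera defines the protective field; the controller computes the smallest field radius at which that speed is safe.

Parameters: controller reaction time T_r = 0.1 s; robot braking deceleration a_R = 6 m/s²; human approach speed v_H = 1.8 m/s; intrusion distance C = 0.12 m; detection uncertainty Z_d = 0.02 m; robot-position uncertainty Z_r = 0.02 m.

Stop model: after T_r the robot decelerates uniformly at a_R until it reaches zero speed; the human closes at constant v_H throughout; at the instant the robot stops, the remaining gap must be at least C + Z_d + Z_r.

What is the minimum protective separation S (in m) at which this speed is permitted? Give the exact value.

S_min = 61/100 m = 0.6100 m

T_s = v_R/a_R = (3/5)/6 = 0.1000 s
robot covers v_R·T_r = 0.6000·0.1000 = 0.0600 m before braking
robot under decel: 0.6000²/(2·6.0000) = 0.0300 m
human closes 1.8000·0.2000 = 0.3600 m
residual clearance needed = 0.1200+0.0200+0.0200 = 0.1600 m
S_min ≈ 0.0600+0.0300+0.3600+0.1600  ⇒  S_min = 61/100 m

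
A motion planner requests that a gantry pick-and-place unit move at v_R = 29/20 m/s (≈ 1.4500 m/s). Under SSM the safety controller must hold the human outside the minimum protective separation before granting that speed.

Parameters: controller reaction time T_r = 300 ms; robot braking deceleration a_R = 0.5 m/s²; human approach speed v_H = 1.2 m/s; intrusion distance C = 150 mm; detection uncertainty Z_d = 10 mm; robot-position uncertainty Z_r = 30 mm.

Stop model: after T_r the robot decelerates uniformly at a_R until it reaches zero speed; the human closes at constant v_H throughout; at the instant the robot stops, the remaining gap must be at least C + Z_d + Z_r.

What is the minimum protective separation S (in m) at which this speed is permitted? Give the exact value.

stop time T_s = (29/20)/(1/2) = 2.9000 s
robot covers v_R·T_r = 1.4500·0.3000 = 0.4350 m before braking
robot under decel: 1.4500²/(2·0.5000) = 2.1025 m
human closes 1.2000·3.2000 = 3.8400 m
margins: 0.1500+0.0100+0.0300 = 0.1900 m
S_min ≈ 0.4350+2.1025+3.8400+0.1900  ⇒  S_min = 2627/400 m

S_min = 2627/400 m = 6.5675 m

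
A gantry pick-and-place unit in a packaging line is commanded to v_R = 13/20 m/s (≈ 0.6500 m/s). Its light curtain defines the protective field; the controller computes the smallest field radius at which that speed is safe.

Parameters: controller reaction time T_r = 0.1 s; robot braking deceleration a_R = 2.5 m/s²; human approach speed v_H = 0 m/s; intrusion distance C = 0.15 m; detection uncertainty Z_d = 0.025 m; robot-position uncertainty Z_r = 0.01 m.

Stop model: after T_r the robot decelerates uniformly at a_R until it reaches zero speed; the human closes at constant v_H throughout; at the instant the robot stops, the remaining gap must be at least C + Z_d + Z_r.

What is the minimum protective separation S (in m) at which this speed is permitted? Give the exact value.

S_min = 669/2000 m = 0.3345 m

stop time T_s = (13/20)/(5/2) = 0.2600 s
reaction-phase robot travel = 0.6500·0.1000 = 0.0650 m
braking distance = 0.6500²/(2·2.5000) = 0.0845 m
human closes 0.0000·0.3600 = 0.0000 m
margins: 0.1500+0.0250+0.0100 = 0.1850 m
S_min ≈ 0.0650+0.0845+0.0000+0.1850  ⇒  S_min = 669/2000 m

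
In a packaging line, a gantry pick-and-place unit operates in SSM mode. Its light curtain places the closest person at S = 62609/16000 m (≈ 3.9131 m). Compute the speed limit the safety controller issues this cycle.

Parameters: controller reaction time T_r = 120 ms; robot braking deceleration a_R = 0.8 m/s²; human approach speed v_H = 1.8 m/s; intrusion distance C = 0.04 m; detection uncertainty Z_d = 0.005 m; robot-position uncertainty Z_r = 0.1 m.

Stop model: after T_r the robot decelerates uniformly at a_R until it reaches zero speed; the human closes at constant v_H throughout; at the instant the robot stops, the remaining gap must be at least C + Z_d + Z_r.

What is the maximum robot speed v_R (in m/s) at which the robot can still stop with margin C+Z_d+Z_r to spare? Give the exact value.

v_R_max = 23/20 m/s = 1.1500 m/s

collect terms ⇒ (5/8)·v_R² + (237/100)·v_R + (-56833/16000) = 0
  disc = (237/100)² − 4·(5/8)·(-56833/16000) = 2319529/160000 ; √disc = 1523/400
  v_R = (−(237/100) + 1523/400) / (2·(5/8)) = 23/20 m/s
check:
stop time T_s = (23/20)/(4/5) = 1.4375 s
reaction-phase robot travel = 1.1500·0.1200 = 0.1380 m
robot covers 1.1500·1.4375 − ½·0.8000·1.4375² = 0.8266 m while stopping
person approaches 1.8000·(0.1200+1.4375) = 2.8035 m
margins: 0.0400+0.0050+0.1000 = 0.1450 m
sum ≈ 0.1380+0.8266+2.8035+0.1450 ≈ 3.9131 m = S ✓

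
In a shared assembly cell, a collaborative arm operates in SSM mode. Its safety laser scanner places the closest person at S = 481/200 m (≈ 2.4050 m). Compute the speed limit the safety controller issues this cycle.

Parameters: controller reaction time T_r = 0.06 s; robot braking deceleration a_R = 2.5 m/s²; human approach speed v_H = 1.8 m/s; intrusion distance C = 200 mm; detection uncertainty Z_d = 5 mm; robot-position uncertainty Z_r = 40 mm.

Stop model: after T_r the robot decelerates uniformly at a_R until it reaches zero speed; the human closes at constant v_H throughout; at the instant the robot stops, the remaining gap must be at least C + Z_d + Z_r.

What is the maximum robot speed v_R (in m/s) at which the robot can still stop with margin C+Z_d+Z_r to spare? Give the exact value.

quadratic (1/5)·v² + (39/50)·v + (-513/250) = 0
  disc = (39/50)² − 4·(1/5)·(-513/250) = 9/4 ; √disc = 3/2
  v_R = (−(39/50) + 3/2) / (2·(1/5)) = 9/5 m/s
check:
braking lasts T_s = (9/5)/(5/2) = 0.7200 s
reaction-phase robot travel = 1.8000·0.0600 = 0.1080 m
robot covers 1.8000·0.7200 − ½·2.5000·0.7200² = 0.6480 m while stopping
human over T_r+T_s: 1.8000·(0.0600+0.7200) = 1.4040 m
residual clearance needed = 0.2000+0.0050+0.0400 = 0.2450 m
sum ≈ 0.1080+0.6480+1.4040+0.2450 ≈ 2.4050 m = S ✓

v_R_max = 9/5 m/s = 1.8000 m/s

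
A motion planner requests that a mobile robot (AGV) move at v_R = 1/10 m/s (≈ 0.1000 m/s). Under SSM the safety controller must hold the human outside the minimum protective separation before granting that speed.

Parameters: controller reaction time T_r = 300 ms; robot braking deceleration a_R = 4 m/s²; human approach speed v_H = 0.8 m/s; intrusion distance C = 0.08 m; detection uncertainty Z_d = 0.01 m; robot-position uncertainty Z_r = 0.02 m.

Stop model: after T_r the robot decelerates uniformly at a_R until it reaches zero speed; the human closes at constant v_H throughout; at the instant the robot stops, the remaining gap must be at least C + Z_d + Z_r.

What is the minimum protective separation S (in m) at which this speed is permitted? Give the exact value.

stop time T_s = (1/10)/4 = 0.0250 s
robot in T_r: 0.1000·0.3000 = 0.0300 m
robot covers 0.1000·0.0250 − ½·4.0000·0.0250² = 0.0013 m while stopping
human closes 0.8000·0.3250 = 0.2600 m
residual clearance needed = 0.0800+0.0100+0.0200 = 0.1100 m
S_min ≈ 0.0300+0.0013+0.2600+0.1100  ⇒  S_min = 321/800 m

S_min = 321/800 m = 0.4012 m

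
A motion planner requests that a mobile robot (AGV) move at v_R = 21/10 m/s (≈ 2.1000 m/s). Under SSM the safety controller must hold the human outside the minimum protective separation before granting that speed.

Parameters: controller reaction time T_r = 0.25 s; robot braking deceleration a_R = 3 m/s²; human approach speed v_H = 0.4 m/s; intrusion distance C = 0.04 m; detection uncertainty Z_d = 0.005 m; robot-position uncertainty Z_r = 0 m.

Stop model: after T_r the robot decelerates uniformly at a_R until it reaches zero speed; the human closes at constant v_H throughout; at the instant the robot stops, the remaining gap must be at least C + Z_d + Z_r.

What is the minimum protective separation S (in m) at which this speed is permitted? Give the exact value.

S_min = 337/200 m = 1.6850 m

T_s = v_R/a_R = (21/10)/3 = 0.7000 s
reaction-phase robot travel = 2.1000·0.2500 = 0.5250 m
robot covers 2.1000·0.7000 − ½·3.0000·0.7000² = 0.7350 m while stopping
person approaches 0.4000·(0.2500+0.7000) = 0.3800 m
residual clearance needed = 0.0400+0.0050+0.0000 = 0.0450 m
S_min ≈ 0.5250+0.7350+0.3800+0.0450  ⇒  S_min = 337/200 m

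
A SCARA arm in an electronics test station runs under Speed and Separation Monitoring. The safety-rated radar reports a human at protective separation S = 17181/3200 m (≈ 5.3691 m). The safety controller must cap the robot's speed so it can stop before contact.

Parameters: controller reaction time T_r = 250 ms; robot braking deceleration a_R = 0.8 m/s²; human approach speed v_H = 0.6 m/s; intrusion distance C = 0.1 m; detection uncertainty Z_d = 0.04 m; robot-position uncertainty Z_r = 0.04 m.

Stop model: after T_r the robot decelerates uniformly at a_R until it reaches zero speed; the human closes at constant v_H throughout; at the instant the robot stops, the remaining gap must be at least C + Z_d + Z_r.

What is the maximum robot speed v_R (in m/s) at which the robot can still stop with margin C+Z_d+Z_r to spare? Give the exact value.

v_R_max = 43/20 m/s = 2.1500 m/s

collect terms ⇒ (5/8)·v_R² + (1)·v_R + (-645/128) = 0
  disc = (1)² − 4·(5/8)·(-645/128) = 3481/256 ; √disc = 59/16
  v_R = (−(1) + 59/16) / (2·(5/8)) = 43/20 m/s
check:
stop time T_s = (43/20)/(4/5) = 2.6875 s
reaction-phase robot travel = 2.1500·0.2500 = 0.5375 m
robot under decel: 2.1500²/(2·0.8000) = 2.8891 m
human closes 0.6000·2.9375 = 1.7625 m
residual clearance needed = 0.1000+0.0400+0.0400 = 0.1800 m
sum ≈ 0.5375+2.8891+1.7625+0.1800 ≈ 5.3691 m = S ✓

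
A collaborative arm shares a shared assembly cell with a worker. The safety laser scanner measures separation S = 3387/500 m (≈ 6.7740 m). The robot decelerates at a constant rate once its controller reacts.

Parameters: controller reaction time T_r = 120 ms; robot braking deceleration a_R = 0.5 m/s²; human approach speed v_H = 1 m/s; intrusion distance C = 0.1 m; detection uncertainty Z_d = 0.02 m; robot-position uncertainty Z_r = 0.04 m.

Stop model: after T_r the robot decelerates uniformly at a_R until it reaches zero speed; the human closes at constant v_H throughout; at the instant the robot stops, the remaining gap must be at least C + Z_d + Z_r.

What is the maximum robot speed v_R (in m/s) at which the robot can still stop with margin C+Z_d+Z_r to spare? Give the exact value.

at the boundary: (1)·v² + (53/25)·v + (-3247/500) = 0
  disc = (53/25)² − 4·(1)·(-3247/500) = 19044/625 ; √disc = 138/25
  v_R = (−(53/25) + 138/25) / (2·(1)) = 17/10 m/s
check:
stop time T_s = (17/10)/(1/2) = 3.4000 s
robot in T_r: 1.7000·0.1200 = 0.2040 m
braking distance = 1.7000²/(2·0.5000) = 2.8900 m
human over T_r+T_s: 1.0000·(0.1200+3.4000) = 3.5200 m
residual clearance needed = 0.1000+0.0200+0.0400 = 0.1600 m
sum ≈ 0.2040+2.8900+3.5200+0.1600 ≈ 6.7740 m = S ✓

v_R_max = 17/10 m/s = 1.7000 m/s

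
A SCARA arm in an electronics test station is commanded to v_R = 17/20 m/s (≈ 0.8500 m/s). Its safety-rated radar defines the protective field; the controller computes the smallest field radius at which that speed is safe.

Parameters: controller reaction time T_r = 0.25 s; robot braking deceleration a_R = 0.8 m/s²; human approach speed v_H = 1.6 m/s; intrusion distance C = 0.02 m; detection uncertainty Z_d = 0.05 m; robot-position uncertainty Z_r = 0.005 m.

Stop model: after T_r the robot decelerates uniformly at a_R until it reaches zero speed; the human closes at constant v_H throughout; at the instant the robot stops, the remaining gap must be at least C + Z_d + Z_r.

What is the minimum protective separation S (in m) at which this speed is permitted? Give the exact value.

S_min = 1817/640 m = 2.8391 m

braking lasts T_s = (17/20)/(4/5) = 1.0625 s
robot covers v_R·T_r = 0.8500·0.2500 = 0.2125 m before braking
braking distance = 0.8500²/(2·0.8000) = 0.4516 m
human closes 1.6000·1.3125 = 2.1000 m
residual clearance needed = 0.0200+0.0500+0.0050 = 0.0750 m
S_min ≈ 0.2125+0.4516+2.1000+0.0750  ⇒  S_min = 1817/640 m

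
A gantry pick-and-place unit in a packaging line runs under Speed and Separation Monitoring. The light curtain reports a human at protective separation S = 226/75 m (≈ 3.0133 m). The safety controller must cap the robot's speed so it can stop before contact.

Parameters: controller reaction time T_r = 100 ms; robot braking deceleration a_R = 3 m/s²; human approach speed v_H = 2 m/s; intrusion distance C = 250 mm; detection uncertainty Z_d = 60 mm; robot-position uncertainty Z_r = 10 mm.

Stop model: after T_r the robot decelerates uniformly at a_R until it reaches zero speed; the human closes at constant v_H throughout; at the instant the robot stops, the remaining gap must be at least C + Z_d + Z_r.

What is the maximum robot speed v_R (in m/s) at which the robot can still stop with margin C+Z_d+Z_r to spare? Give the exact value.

collect terms ⇒ (1/6)·v_R² + (23/30)·v_R + (-187/75) = 0
  disc = (23/30)² − 4·(1/6)·(-187/75) = 9/4 ; √disc = 3/2
  v_R = (−(23/30) + 3/2) / (2·(1/6)) = 11/5 m/s
check:
stop time T_s = (11/5)/3 = 0.7333 s
reaction-phase robot travel = 2.2000·0.1000 = 0.2200 m
robot covers 2.2000·0.7333 − ½·3.0000·0.7333² = 0.8067 m while stopping
human over T_r+T_s: 2.0000·(0.1000+0.7333) = 1.6667 m
residual clearance needed = 0.2500+0.0600+0.0100 = 0.3200 m
sum ≈ 0.2200+0.8067+1.6667+0.3200 ≈ 3.0133 m = S ✓

v_R_max = 11/5 m/s = 2.2000 m/s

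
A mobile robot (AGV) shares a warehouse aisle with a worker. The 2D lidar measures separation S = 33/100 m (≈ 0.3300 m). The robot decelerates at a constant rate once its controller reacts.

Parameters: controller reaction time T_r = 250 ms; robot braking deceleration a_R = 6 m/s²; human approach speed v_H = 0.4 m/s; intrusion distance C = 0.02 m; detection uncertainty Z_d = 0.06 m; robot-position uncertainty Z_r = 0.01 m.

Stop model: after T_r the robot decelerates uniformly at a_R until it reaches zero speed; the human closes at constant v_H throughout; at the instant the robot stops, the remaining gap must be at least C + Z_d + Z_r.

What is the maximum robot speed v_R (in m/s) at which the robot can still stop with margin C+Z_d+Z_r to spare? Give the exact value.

quadratic (1/12)·v² + (19/60)·v + (-7/50) = 0
  disc = (19/60)² − 4·(1/12)·(-7/50) = 529/3600 ; √disc = 23/60
  v_R = (−(19/60) + 23/60) / (2·(1/12)) = 2/5 m/s
check:
stop time T_s = (2/5)/6 = 0.0667 s
robot covers v_R·T_r = 0.4000·0.2500 = 0.1000 m before braking
robot under decel: 0.4000²/(2·6.0000) = 0.0133 m
human closes 0.4000·0.3167 = 0.1267 m
residual clearance needed = 0.0200+0.0600+0.0100 = 0.0900 m
sum ≈ 0.1000+0.0133+0.1267+0.0900 ≈ 0.3300 m = S ✓

v_R_max = 2/5 m/s = 0.4000 m/s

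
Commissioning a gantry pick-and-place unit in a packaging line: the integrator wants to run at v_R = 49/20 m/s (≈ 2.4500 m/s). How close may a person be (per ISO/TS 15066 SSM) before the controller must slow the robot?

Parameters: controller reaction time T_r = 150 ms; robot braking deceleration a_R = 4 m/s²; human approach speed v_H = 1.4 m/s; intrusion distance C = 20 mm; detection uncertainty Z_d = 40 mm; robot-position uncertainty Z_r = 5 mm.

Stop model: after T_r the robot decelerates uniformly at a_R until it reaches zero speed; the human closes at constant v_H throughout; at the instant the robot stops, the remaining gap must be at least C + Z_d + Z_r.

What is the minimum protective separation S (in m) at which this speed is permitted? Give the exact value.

S_min = 7201/3200 m = 2.2503 m

stop time T_s = (49/20)/4 = 0.6125 s
reaction-phase robot travel = 2.4500·0.1500 = 0.3675 m
robot under decel: 2.4500²/(2·4.0000) = 0.7503 m
person approaches 1.4000·(0.1500+0.6125) = 1.0675 m
residual clearance needed = 0.0200+0.0400+0.0050 = 0.0650 m
S_min ≈ 0.3675+0.7503+1.0675+0.0650  ⇒  S_min = 7201/3200 m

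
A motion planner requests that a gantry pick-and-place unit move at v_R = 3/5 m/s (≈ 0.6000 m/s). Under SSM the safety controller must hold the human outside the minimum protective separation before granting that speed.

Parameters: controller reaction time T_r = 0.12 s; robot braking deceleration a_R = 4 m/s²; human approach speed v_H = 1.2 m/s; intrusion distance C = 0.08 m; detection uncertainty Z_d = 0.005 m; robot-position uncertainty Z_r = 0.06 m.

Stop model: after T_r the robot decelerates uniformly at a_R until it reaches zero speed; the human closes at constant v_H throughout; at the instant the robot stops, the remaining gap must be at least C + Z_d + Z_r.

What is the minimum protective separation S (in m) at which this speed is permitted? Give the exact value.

S_min = 293/500 m = 0.5860 m

braking lasts T_s = (3/5)/4 = 0.1500 s
robot covers v_R·T_r = 0.6000·0.1200 = 0.0720 m before braking
braking distance = 0.6000²/(2·4.0000) = 0.0450 m
human closes 1.2000·0.2700 = 0.3240 m
margins: 0.0800+0.0050+0.0600 = 0.1450 m
S_min ≈ 0.0720+0.0450+0.3240+0.1450  ⇒  S_min = 293/500 m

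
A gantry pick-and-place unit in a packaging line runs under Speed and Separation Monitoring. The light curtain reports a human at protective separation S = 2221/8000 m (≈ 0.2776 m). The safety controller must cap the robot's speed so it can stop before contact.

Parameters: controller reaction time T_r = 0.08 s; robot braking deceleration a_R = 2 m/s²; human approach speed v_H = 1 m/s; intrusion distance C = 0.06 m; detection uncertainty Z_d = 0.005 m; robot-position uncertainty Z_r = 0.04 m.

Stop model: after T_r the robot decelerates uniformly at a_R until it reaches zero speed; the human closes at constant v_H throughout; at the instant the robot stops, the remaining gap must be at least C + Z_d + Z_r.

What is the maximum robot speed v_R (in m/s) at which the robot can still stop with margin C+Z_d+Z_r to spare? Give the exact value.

collect terms ⇒ (1/4)·v_R² + (29/50)·v_R + (-741/8000) = 0
  disc = (29/50)² − 4·(1/4)·(-741/8000) = 17161/40000 ; √disc = 131/200
  v_R = (−(29/50) + 131/200) / (2·(1/4)) = 3/20 m/s
check:
braking lasts T_s = (3/20)/2 = 0.0750 s
robot in T_r: 0.1500·0.0800 = 0.0120 m
braking distance = 0.1500²/(2·2.0000) = 0.0056 m
person approaches 1.0000·(0.0800+0.0750) = 0.1550 m
residual clearance needed = 0.0600+0.0050+0.0400 = 0.1050 m
sum ≈ 0.0120+0.0056+0.1550+0.1050 ≈ 0.2776 m = S ✓

v_R_max = 3/20 m/s = 0.1500 m/s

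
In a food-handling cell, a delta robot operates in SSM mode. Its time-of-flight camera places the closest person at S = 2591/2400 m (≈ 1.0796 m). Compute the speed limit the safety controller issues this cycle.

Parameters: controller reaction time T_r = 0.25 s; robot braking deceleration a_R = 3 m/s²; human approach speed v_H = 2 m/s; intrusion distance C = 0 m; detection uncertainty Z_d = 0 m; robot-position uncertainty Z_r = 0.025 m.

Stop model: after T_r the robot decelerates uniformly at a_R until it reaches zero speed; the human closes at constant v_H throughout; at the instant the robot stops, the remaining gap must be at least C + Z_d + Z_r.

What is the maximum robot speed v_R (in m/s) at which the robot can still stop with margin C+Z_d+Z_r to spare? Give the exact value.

at the boundary: (1/6)·v² + (11/12)·v + (-1331/2400) = 0
  disc = (11/12)² − 4·(1/6)·(-1331/2400) = 121/100 ; √disc = 11/10
  v_R = (−(11/12) + 11/10) / (2·(1/6)) = 11/20 m/s
check:
braking lasts T_s = (11/20)/3 = 0.1833 s
robot in T_r: 0.5500·0.2500 = 0.1375 m
robot covers 0.5500·0.1833 − ½·3.0000·0.1833² = 0.0504 m while stopping
human over T_r+T_s: 2.0000·(0.2500+0.1833) = 0.8667 m
margins: 0.0000+0.0000+0.0250 = 0.0250 m
sum ≈ 0.1375+0.0504+0.8667+0.0250 ≈ 1.0796 m = S ✓

v_R_max = 11/20 m/s = 0.5500 m/s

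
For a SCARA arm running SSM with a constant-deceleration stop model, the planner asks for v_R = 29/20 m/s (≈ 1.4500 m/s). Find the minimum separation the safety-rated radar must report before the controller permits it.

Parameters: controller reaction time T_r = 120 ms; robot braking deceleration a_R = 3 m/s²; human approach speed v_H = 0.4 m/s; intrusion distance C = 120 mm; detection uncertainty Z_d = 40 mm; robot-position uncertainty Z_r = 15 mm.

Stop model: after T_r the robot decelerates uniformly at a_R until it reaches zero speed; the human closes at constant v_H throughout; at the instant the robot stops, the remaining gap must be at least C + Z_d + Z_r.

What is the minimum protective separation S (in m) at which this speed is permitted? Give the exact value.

braking lasts T_s = (29/20)/3 = 0.4833 s
robot covers v_R·T_r = 1.4500·0.1200 = 0.1740 m before braking
robot covers 1.4500·0.4833 − ½·3.0000·0.4833² = 0.3504 m while stopping
human over T_r+T_s: 0.4000·(0.1200+0.4833) = 0.2413 m
C+Z_d+Z_r = 0.1200+0.0400+0.0150 = 0.1750 m
S_min ≈ 0.1740+0.3504+0.2413+0.1750  ⇒  S_min = 3763/4000 m

S_min = 3763/4000 m = 0.9407 m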